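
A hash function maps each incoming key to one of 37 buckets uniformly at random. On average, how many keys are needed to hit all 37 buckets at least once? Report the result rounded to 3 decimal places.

After k distinct buckets have appeared, the next key gives a new one with probability (37-k)/37, so the expected wait for the (k+1)-th is 37/(37-k).
E[T] = 37/37 + 37/36 + 37/35 + ... + 37/2 + 37/1 = 37·H_{37}.
H_{37} = 4.2016, so E[T] = 155.4587.

155.459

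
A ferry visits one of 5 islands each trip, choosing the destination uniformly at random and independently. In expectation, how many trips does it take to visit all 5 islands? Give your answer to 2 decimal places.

The wait to go from k to k+1 distinct islands is geometric with mean 5/(5-k).
E[T] = 5/5 + 5/4 + 5/3 + 5/2 + 5/1 = 5·H_{5}.
H_{5} = 2.283, so E[T] = 11.417.

11.42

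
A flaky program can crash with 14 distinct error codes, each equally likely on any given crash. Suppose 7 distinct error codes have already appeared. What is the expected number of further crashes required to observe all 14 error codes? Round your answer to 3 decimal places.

36.300

With k distinct error codes already seen, the next new one takes an expected 14/(14-k) crashes.
Sum over k = 7,...,13: E = 14/7 + 14/6 + 14/5 + ... + 14/2 + 14/1 = 36.3000.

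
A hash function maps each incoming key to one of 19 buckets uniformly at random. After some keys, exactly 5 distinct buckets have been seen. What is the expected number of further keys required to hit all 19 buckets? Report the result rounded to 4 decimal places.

With k distinct buckets already seen, the next new one takes an expected 19/(19-k) keys.
Sum over k = 5,...,18: E = 19/14 + 19/13 + 19/12 + ... + 19/2 + 19/1 = 61.77968.

61.7797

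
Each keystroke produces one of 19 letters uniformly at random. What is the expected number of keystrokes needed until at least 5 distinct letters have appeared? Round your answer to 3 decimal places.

5.627

Going from k to k+1 distinct takes a geometric number of keystrokes with mean 19/(19-k).
Sum over k = 0,...,4: E = 19/19 + 19/18 + 19/17 + 19/16 + 19/15 = 5.6274.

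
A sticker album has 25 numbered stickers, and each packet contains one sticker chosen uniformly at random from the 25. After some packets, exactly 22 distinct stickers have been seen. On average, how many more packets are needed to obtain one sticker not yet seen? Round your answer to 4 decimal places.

Each packet yields a new sticker with probability (25-22)/25 = 3/25, so the wait is geometric with mean 25/3.
E = 25/3 = 8.33333.

8.3333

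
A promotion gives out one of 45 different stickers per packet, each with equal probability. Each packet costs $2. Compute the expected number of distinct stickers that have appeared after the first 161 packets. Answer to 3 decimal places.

43.793

For each sticker, P(seen in 161 packets) = 1 - (44/45)^161 = 0.9732.
By linearity of expectation, E[distinct seen] = 45·(1 - (44/45)^161) = 43.7925.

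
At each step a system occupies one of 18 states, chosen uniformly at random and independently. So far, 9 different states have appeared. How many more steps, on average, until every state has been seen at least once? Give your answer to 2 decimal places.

50.92

With k distinct states already seen, the next new one takes an expected 18/(18-k) steps.
Sum over k = 9,...,17: E = 18/9 + 18/8 + 18/7 + ... + 18/2 + 18/1 = 50.921.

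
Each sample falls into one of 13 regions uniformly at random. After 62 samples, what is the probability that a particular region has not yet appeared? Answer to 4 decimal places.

On each sample the fixed region fails to appear with probability 12/13.
P(still missing after 62) = (12/13)^62 = 0.00699.

0.0070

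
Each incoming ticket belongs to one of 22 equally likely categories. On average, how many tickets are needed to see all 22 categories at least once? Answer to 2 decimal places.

81.20

The wait to go from k to k+1 distinct categories is geometric with mean 22/(22-k).
E[T] = 22/22 + 22/21 + 22/20 + ... + 22/2 + 22/1 = 22·H_{22}.
H_{22} = 3.691, so E[T] = 81.198.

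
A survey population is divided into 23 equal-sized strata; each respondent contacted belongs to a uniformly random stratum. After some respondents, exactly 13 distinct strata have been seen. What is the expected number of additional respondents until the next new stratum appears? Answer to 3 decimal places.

Each respondent yields a new stratum with probability (23-13)/23 = 10/23, so the wait is geometric with mean 23/10.
E = 23/10 = 2.3000.

2.300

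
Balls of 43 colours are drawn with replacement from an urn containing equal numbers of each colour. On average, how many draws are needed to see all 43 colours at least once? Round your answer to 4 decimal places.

187.0499

After k distinct colours have appeared, the next draw gives a new one with probability (43-k)/43, so the expected wait for the (k+1)-th is 43/(43-k).
E[T] = 43/43 + 43/42 + 43/41 + ... + 43/2 + 43/1 = 43·H_{43}.
H_{43} = 4.35000, so E[T] = 187.04994.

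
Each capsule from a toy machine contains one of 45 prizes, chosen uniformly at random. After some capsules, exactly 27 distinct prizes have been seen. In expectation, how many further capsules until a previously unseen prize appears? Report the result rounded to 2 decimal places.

Each capsule yields a new prize with probability (45-27)/45 = 18/45, so the wait is geometric with mean 45/18.
E = 45/18 = 2.500.

2.50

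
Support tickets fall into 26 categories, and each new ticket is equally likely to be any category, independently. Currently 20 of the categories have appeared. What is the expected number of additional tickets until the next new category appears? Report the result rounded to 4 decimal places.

Each ticket yields a new category with probability (26-20)/26 = 6/26, so the wait is geometric with mean 26/6.
E = 26/6 = 4.33333.

4.3333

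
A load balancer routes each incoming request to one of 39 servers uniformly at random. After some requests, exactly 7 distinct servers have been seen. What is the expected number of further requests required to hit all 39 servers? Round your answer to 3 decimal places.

With k distinct servers already seen, the next new one takes an expected 39/(39-k) requests.
Sum over k = 7,...,38: E = 39/32 + 39/31 + 39/30 + ... + 39/2 + 39/1 = 158.2813.

158.281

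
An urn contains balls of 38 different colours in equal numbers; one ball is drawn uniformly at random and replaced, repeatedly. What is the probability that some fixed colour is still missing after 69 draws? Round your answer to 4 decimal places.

On each draw the fixed colour fails to appear with probability 37/38.
P(still missing after 69) = (37/38)^69 = 0.15880.

0.1588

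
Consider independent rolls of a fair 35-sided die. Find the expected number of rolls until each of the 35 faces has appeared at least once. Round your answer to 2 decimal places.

Split into phases: going from k distinct to k+1 distinct takes on average 35/(35-k) rolls.
E[T] = 35/35 + 35/34 + 35/33 + ... + 35/2 + 35/1 = 35·H_{35}.
H_{35} = 4.147, so E[T] = 145.137.

145.14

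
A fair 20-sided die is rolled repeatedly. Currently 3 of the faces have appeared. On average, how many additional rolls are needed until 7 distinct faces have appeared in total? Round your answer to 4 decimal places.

With k distinct faces already seen, the next new one takes an expected 20/(20-k) rolls.
Sum over k = 3,...,6: E = 20/17 + 20/16 + 20/15 + 20/14 = 5.18838.

5.1884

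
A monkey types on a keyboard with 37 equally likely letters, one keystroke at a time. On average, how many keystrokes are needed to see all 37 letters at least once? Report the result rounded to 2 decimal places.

Split into phases: going from k distinct to k+1 distinct takes on average 37/(37-k) keystrokes.
E[T] = 37/37 + 37/36 + 37/35 + ... + 37/2 + 37/1 = 37·H_{37}.
H_{37} = 4.202, so E[T] = 155.459.

155.46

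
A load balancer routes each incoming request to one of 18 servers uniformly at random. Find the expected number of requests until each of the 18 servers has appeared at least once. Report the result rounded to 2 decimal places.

After k distinct servers have appeared, the next request gives a new one with probability (18-k)/18, so the expected wait for the (k+1)-th is 18/(18-k).
E[T] = 18/18 + 18/17 + 18/16 + ... + 18/2 + 18/1 = 18·H_{18}.
H_{18} = 3.495, so E[T] = 62.912.

62.91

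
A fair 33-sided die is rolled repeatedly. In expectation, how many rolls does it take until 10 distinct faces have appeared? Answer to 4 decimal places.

11.6987

With k distinct faces already seen, the next new one arrives after an expected 33/(33-k) rolls.
Sum over k = 0,...,9: E = 33/33 + 33/32 + 33/31 + ... + 33/25 + 33/24 = 11.69872.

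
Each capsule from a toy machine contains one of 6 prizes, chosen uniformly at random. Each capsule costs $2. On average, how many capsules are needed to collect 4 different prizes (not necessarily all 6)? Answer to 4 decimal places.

5.7000

With k distinct prizes already seen, the next new one arrives after an expected 6/(6-k) capsules.
Sum over k = 0,...,3: E = 6/6 + 6/5 + 6/4 + 6/3 = 5.70000.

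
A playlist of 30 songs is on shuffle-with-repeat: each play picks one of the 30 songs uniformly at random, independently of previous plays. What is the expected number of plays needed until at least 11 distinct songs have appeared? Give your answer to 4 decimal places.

13.4174

Going from k to k+1 distinct takes a geometric number of plays with mean 30/(30-k).
Sum over k = 0,...,10: E = 30/30 + 30/29 + 30/28 + ... + 30/21 + 30/20 = 13.41742.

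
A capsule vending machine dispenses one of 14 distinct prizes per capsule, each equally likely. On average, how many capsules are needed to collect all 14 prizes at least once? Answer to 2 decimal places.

The wait to go from k to k+1 distinct prizes is geometric with mean 14/(14-k).
E[T] = 14/14 + 14/13 + 14/12 + ... + 14/2 + 14/1 = 14·H_{14}.
H_{14} = 3.252, so E[T] = 45.522.

45.52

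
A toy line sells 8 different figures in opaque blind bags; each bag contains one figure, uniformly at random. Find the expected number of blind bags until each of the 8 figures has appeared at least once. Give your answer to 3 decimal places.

21.743

After k distinct figures have appeared, the next blind bag gives a new one with probability (8-k)/8, so the expected wait for the (k+1)-th is 8/(8-k).
E[T] = 8/8 + 8/7 + 8/6 + ... + 8/2 + 8/1 = 8·H_{8}.
H_{8} = 2.7179, so E[T] = 21.7429.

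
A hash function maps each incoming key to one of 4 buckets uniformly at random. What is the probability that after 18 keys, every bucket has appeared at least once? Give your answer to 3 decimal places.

0.977

Let A_i be the event that bucket i is missing after 18 keys. By inclusion–exclusion on the A_i,
P(all seen) = Σ_{j=0}^{4} (-1)^j C(4,j)((4-j)/4)^18
= 1.0000 - 0.0226 + 0.0000 - 0.0000 + 0.0000
= 0.9775.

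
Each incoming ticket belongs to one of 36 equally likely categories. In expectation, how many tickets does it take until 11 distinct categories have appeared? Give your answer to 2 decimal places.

12.91

Going from k to k+1 distinct takes a geometric number of tickets with mean 36/(36-k).
Sum over k = 0,...,10: E = 36/36 + 36/35 + 36/34 + ... + 36/27 + 36/26 = 12.910.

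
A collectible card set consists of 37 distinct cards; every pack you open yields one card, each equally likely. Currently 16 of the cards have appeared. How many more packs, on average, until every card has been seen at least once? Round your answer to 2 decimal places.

The wait to go from k to k+1 distinct cards is geometric with mean 37/(37-k).
Sum over k = 16,...,36: E = 37/21 + 37/20 + 37/19 + ... + 37/2 + 37/1 = 134.878.

134.88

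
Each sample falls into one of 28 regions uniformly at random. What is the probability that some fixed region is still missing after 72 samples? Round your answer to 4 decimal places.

Each sample misses the fixed region with probability (28-1)/28 = 27/28, independently.
P(still missing after 72) = (27/28)^72 = 0.07291.

0.0729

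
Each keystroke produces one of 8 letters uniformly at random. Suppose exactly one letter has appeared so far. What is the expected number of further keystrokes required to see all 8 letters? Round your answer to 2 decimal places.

The wait to go from k to k+1 distinct letters is geometric with mean 8/(8-k).
Sum over k = 1,...,7: E = 8/7 + 8/6 + 8/5 + ... + 8/2 + 8/1 = 20.743.

20.74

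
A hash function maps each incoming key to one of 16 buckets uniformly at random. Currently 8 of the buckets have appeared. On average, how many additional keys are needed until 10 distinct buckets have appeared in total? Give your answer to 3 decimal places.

4.286

From k distinct to k+1 distinct takes on average 16/(16-k) keys.
Sum over k = 8,...,9: E = 16/8 + 16/7 = 4.2857.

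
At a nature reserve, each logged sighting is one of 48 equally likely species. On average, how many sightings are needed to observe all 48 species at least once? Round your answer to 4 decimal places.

The wait to go from k to k+1 distinct species is geometric with mean 48/(48-k).
E[T] = 48/48 + 48/47 + 48/46 + ... + 48/2 + 48/1 = 48·H_{48}.
H_{48} = 4.45880, so E[T] = 214.02226.

214.0223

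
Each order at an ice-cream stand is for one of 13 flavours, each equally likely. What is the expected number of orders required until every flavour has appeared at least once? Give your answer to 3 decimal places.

41.342

The wait to go from k to k+1 distinct flavours is geometric with mean 13/(13-k).
E[T] = 13/13 + 13/12 + 13/11 + ... + 13/2 + 13/1 = 13·H_{13}.
H_{13} = 3.1801, so E[T] = 41.3417.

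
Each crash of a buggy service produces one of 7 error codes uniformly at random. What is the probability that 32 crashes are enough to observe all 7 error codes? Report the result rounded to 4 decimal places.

By inclusion–exclusion over which error codes are missing,
P(all seen) = Σ_{j=0}^{7} (-1)^j C(7,j)((7-j)/7)^32
= 1.00000 - 0.05044 + 0.00044 - 0.00000 + 0.00000 - 0.00000 + 0.00000 - 0.00000
= 0.95000.

0.9500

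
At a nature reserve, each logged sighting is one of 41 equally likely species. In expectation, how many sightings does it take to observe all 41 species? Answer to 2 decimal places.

176.42

Split into phases: going from k distinct to k+1 distinct takes on average 41/(41-k) sightings.
E[T] = 41/41 + 41/40 + 41/39 + ... + 41/2 + 41/1 = 41·H_{41}.
H_{41} = 4.303, so E[T] = 176.420.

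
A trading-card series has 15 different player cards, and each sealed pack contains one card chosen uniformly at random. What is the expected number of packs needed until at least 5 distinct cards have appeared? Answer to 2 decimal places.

Going from k to k+1 distinct takes a geometric number of packs with mean 15/(15-k).
Sum over k = 0,...,4: E = 15/15 + 15/14 + 15/13 + 15/12 + 15/11 = 5.839.

5.84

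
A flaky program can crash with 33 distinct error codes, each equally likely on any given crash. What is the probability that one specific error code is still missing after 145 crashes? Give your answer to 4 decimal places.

0.0115

On each crash the fixed error code fails to appear with probability 32/33.
P(still missing after 145) = (32/33)^145 = 0.01154.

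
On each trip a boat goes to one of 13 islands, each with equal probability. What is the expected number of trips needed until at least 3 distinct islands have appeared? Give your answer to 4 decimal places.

3.2652

With k distinct islands already seen, the next new one arrives after an expected 13/(13-k) trips.
Sum over k = 0,...,2: E = 13/13 + 13/12 + 13/11 = 3.26515.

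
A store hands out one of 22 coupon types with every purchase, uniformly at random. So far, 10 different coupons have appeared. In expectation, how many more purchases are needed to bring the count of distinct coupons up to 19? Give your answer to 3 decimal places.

27.937

With k distinct coupons already seen, the next new one takes an expected 22/(22-k) purchases.
Sum over k = 10,...,18: E = 22/12 + 22/11 + 22/10 + ... + 22/5 + 22/4 = 27.9373.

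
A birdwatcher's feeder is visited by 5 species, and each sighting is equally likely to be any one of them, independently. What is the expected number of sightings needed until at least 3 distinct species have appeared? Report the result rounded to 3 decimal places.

With k distinct species already seen, the next new one arrives after an expected 5/(5-k) sightings.
Sum over k = 0,...,2: E = 5/5 + 5/4 + 5/3 = 3.9167.

3.917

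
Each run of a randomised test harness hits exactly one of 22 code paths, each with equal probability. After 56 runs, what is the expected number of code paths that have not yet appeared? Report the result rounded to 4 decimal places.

For each code path, P(unseen after 56) = (21/22)^56 = 0.07389.
By linearity of expectation, E[unseen] = 22·(21/22)^56 = 1.62567.

1.6257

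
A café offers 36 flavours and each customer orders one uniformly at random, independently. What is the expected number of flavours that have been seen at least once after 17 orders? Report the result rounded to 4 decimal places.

For each flavour, P(seen in 17 orders) = 1 - (35/36)^17 = 0.38054.
By linearity of expectation, E[distinct seen] = 36·(1 - (35/36)^17) = 13.69939.

13.6994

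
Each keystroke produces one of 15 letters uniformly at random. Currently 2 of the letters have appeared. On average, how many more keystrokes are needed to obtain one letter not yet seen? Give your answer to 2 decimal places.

1.15

Each keystroke yields a new letter with probability (15-2)/15 = 13/15, so the wait is geometric with mean 15/13.
E = 15/13 = 1.154.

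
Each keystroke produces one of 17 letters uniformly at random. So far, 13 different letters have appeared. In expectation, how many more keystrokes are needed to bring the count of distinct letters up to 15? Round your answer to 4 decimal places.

The wait to go from k to k+1 distinct letters is geometric with mean 17/(17-k).
Sum over k = 13,...,14: E = 17/4 + 17/3 = 9.91667.

9.9167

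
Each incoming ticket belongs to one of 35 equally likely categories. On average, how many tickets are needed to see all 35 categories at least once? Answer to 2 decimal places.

Split into phases: going from k distinct to k+1 distinct takes on average 35/(35-k) tickets.
E[T] = 35/35 + 35/34 + 35/33 + ... + 35/2 + 35/1 = 35·H_{35}.
H_{35} = 4.147, so E[T] = 145.137.

145.14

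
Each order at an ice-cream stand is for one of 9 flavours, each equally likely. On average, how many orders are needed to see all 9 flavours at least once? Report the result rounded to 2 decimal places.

The wait to go from k to k+1 distinct flavours is geometric with mean 9/(9-k).
E[T] = 9/9 + 9/8 + 9/7 + ... + 9/2 + 9/1 = 9·H_{9}.
H_{9} = 2.829, so E[T] = 25.461.

25.46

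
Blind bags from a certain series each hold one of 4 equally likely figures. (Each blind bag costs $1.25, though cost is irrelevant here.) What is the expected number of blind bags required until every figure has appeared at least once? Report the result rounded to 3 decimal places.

8.333

Split into phases: going from k distinct to k+1 distinct takes on average 4/(4-k) blind bags.
E[T] = 4/4 + 4/3 + 4/2 + 4/1 = 4·H_{4}.
H_{4} = 2.0833, so E[T] = 8.3333.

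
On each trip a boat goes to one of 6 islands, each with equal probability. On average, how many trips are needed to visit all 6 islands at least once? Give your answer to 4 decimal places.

Split into phases: going from k distinct to k+1 distinct takes on average 6/(6-k) trips.
E[T] = 6/6 + 6/5 + 6/4 + 6/3 + 6/2 + 6/1 = 6·H_{6}.
H_{6} = 2.45000, so E[T] = 14.70000.

14.7000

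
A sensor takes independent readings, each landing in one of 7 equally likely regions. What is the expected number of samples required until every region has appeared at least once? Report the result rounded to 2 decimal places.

Split into phases: going from k distinct to k+1 distinct takes on average 7/(7-k) samples.
E[T] = 7/7 + 7/6 + 7/5 + ... + 7/2 + 7/1 = 7·H_{7}.
H_{7} = 2.593, so E[T] = 18.150.

18.15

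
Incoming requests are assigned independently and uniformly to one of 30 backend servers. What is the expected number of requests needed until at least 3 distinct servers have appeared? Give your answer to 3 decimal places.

Going from k to k+1 distinct takes a geometric number of requests with mean 30/(30-k).
Sum over k = 0,...,2: E = 30/30 + 30/29 + 30/28 = 3.1059.

3.106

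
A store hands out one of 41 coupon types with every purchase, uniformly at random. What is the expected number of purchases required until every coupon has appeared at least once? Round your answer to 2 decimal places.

176.42

After k distinct coupons have appeared, the next purchase gives a new one with probability (41-k)/41, so the expected wait for the (k+1)-th is 41/(41-k).
E[T] = 41/41 + 41/40 + 41/39 + ... + 41/2 + 41/1 = 41·H_{41}.
H_{41} = 4.303, so E[T] = 176.420.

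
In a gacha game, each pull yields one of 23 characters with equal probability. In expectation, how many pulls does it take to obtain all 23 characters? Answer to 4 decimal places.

The wait to go from k to k+1 distinct characters is geometric with mean 23/(23-k).
E[T] = 23/23 + 23/22 + 23/21 + ... + 23/2 + 23/1 = 23·H_{23}.
H_{23} = 3.73429, so E[T] = 85.88870.

85.8887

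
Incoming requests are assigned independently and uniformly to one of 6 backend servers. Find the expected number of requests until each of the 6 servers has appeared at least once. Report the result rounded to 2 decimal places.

The wait to go from k to k+1 distinct servers is geometric with mean 6/(6-k).
E[T] = 6/6 + 6/5 + 6/4 + 6/3 + 6/2 + 6/1 = 6·H_{6}.
H_{6} = 2.450, so E[T] = 14.700.

14.70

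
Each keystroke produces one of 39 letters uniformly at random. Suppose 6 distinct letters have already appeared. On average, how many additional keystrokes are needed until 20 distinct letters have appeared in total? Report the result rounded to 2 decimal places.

The wait to go from k to k+1 distinct letters is geometric with mean 39/(39-k).
Sum over k = 6,...,19: E = 39/33 + 39/32 + 39/31 + ... + 39/21 + 39/20 = 21.101.

21.10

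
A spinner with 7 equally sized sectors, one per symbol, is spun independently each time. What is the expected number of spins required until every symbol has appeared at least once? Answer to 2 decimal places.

18.15

After k distinct symbols have appeared, the next spin gives a new one with probability (7-k)/7, so the expected wait for the (k+1)-th is 7/(7-k).
E[T] = 7/7 + 7/6 + 7/5 + ... + 7/2 + 7/1 = 7·H_{7}.
H_{7} = 2.593, so E[T] = 18.150.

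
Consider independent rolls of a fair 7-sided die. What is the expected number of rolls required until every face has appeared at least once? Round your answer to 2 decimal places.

18.15

After k distinct faces have appeared, the next roll gives a new one with probability (7-k)/7, so the expected wait for the (k+1)-th is 7/(7-k).
E[T] = 7/7 + 7/6 + 7/5 + ... + 7/2 + 7/1 = 7·H_{7}.
H_{7} = 2.593, so E[T] = 18.150.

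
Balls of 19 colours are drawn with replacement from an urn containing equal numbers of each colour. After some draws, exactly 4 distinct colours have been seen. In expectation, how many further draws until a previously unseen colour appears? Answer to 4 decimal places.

The number of draws until the next new colour is geometric with success probability 15/19, so its mean is 19/15.
E = 19/15 = 1.26667.

1.2667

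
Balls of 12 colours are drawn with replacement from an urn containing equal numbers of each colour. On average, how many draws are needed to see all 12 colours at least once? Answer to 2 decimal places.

The wait to go from k to k+1 distinct colours is geometric with mean 12/(12-k).
E[T] = 12/12 + 12/11 + 12/10 + ... + 12/2 + 12/1 = 12·H_{12}.
H_{12} = 3.103, so E[T] = 37.239.

37.24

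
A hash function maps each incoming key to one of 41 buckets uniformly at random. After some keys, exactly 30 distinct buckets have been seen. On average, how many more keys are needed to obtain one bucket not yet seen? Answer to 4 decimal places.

3.7273

Each key yields a new bucket with probability (41-30)/41 = 11/41, so the wait is geometric with mean 41/11.
E = 41/11 = 3.72727.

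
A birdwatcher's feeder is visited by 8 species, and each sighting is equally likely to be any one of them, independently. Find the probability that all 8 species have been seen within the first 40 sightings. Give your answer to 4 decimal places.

0.9620

By inclusion–exclusion over which species are missing,
P(all seen) = Σ_{j=0}^{8} (-1)^j C(8,j)((8-j)/8)^40
= 1.00000 - 0.03832 + 0.00028 - 0.00000 + 0.00000 - 0.00000 + 0.00000 - 0.00000 + 0.00000
= 0.96196.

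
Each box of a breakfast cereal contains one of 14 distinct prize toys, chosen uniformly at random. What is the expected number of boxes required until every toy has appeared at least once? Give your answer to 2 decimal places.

Split into phases: going from k distinct to k+1 distinct takes on average 14/(14-k) boxes.
E[T] = 14/14 + 14/13 + 14/12 + ... + 14/2 + 14/1 = 14·H_{14}.
H_{14} = 3.252, so E[T] = 45.522.

45.52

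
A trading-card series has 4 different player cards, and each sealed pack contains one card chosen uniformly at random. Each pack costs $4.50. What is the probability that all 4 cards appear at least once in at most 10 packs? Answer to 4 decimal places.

By inclusion–exclusion over which cards are missing,
P(all seen) = Σ_{j=0}^{4} (-1)^j C(4,j)((4-j)/4)^10
= 1.00000 - 0.22525 + 0.00586 - 0.00000 + 0.00000
= 0.78060.

0.7806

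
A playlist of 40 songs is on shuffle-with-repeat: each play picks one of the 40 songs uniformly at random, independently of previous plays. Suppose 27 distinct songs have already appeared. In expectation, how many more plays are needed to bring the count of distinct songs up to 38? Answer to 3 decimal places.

The wait to go from k to k+1 distinct songs is geometric with mean 40/(40-k).
Sum over k = 27,...,37: E = 40/13 + 40/12 + 40/11 + ... + 40/4 + 40/3 = 67.2054.

67.205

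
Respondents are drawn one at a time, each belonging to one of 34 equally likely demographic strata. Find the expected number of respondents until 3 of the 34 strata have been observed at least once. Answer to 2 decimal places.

3.09

Going from k to k+1 distinct takes a geometric number of respondents with mean 34/(34-k).
Sum over k = 0,...,2: E = 34/34 + 34/33 + 34/32 = 3.093.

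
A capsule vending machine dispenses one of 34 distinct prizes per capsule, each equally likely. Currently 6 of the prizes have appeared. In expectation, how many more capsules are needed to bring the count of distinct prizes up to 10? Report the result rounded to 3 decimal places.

From k distinct to k+1 distinct takes on average 34/(34-k) capsules.
Sum over k = 6,...,9: E = 34/28 + 34/27 + 34/26 + 34/25 = 5.1412.

5.141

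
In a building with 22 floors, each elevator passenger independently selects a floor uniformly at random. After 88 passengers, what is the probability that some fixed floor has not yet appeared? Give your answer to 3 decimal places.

On each passenger the fixed floor fails to appear with probability 21/22.
P(still missing after 88) = (21/22)^88 = 0.0167.

0.017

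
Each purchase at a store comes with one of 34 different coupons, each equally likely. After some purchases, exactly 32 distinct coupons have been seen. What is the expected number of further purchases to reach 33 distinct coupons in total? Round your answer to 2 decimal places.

17.00

The wait to go from k to k+1 distinct coupons is geometric with mean 34/(34-k).
Only the k = 32 term is needed: E = 34/2 = 17.000.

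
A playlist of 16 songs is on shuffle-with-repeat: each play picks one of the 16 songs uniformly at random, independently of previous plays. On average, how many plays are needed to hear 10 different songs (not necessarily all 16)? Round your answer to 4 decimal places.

Going from k to k+1 distinct takes a geometric number of plays with mean 16/(16-k).
Sum over k = 0,...,9: E = 16/16 + 16/15 + 16/14 + ... + 16/8 + 16/7 = 14.89166.

14.8917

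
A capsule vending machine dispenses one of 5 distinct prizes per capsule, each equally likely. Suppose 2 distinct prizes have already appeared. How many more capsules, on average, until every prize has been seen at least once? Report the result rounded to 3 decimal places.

With k distinct prizes already seen, the next new one takes an expected 5/(5-k) capsules.
Sum over k = 2,...,4: E = 5/3 + 5/2 + 5/1 = 9.1667.

9.167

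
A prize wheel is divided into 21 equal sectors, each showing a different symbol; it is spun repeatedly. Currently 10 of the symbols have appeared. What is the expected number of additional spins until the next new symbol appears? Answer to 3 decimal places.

1.909

The number of spins until the next new symbol is geometric with success probability 11/21, so its mean is 21/11.
E = 21/11 = 1.9091.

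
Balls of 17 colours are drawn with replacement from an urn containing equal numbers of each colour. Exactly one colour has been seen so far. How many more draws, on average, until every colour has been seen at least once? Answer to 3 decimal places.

The wait to go from k to k+1 distinct colours is geometric with mean 17/(17-k).
Sum over k = 1,...,16: E = 17/16 + 17/15 + 17/14 + ... + 17/2 + 17/1 = 57.4724.

57.472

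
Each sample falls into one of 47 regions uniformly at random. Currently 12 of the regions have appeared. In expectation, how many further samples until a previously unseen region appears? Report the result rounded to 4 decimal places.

1.3429

The number of samples until the next new region is geometric with success probability 35/47, so its mean is 47/35.
E = 47/35 = 1.34286.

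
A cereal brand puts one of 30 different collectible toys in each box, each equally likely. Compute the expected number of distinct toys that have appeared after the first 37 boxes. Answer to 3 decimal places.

21.442

For each toy, P(seen in 37 boxes) = 1 - (29/30)^37 = 0.7147.
By linearity of expectation, E[distinct seen] = 30·(1 - (29/30)^37) = 21.4422.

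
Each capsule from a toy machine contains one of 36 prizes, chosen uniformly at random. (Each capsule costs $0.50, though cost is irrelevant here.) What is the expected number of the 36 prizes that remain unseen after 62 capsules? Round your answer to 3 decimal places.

6.277

For each prize, P(unseen after 62) = (35/36)^62 = 0.1744.
By linearity of expectation, E[unseen] = 36·(35/36)^62 = 6.2772.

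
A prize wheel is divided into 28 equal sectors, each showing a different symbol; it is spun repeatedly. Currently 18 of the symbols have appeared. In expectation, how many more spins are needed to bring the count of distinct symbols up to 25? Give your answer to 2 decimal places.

With k distinct symbols already seen, the next new one takes an expected 28/(28-k) spins.
Sum over k = 18,...,24: E = 28/10 + 28/9 + 28/8 + ... + 28/5 + 28/4 = 30.678.

30.68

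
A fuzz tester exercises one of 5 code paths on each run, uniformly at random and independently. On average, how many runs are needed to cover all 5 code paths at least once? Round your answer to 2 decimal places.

11.42

Split into phases: going from k distinct to k+1 distinct takes on average 5/(5-k) runs.
E[T] = 5/5 + 5/4 + 5/3 + 5/2 + 5/1 = 5·H_{5}.
H_{5} = 2.283, so E[T] = 11.417.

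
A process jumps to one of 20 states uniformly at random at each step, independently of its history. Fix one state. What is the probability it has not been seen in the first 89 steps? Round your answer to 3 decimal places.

0.010

Each step misses the fixed state with probability (20-1)/20 = 19/20, independently.
P(still missing after 89) = (19/20)^89 = 0.0104.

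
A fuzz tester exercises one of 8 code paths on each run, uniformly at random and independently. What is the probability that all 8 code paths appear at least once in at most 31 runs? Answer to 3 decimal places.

0.876

By inclusion–exclusion over which code paths are missing,
P(all seen) = Σ_{j=0}^{8} (-1)^j C(8,j)((8-j)/8)^31
= 1.0000 - 0.1274 + 0.0038 - 0.0000 + 0.0000 - 0.0000 + 0.0000 - 0.0000 + 0.0000
= 0.8763.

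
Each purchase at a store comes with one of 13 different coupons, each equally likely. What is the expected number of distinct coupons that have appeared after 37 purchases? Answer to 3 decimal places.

For each coupon, P(seen in 37 purchases) = 1 - (12/13)^37 = 0.9483.
By linearity of expectation, E[distinct seen] = 13·(1 - (12/13)^37) = 12.3274.

12.327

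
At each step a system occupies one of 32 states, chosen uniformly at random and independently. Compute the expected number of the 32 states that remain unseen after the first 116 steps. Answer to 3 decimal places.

0.805

For each state, P(unseen after 116) = (31/32)^116 = 0.0252.
By linearity of expectation, E[unseen] = 32·(31/32)^116 = 0.8048.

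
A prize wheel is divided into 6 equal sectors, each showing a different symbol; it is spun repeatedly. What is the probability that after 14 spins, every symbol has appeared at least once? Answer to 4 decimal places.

Let A_i be the event that symbol i is missing after 14 spins. By inclusion–exclusion on the A_i,
P(all seen) = Σ_{j=0}^{6} (-1)^j C(6,j)((6-j)/6)^14
= 1.00000 - 0.46732 + 0.05138 - 0.00122 + 0.00000 - 0.00000 + 0.00000
= 0.58285.

0.5828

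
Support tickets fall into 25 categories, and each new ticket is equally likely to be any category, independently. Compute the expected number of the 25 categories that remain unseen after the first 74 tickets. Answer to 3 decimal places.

1.219

For each category, P(unseen after 74) = (24/25)^74 = 0.0488.
By linearity of expectation, E[unseen] = 25·(24/25)^74 = 1.2190.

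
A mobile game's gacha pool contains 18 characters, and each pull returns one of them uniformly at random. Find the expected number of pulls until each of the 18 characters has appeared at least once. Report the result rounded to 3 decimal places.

62.912

Split into phases: going from k distinct to k+1 distinct takes on average 18/(18-k) pulls.
E[T] = 18/18 + 18/17 + 18/16 + ... + 18/2 + 18/1 = 18·H_{18}.
H_{18} = 3.4951, so E[T] = 62.9119.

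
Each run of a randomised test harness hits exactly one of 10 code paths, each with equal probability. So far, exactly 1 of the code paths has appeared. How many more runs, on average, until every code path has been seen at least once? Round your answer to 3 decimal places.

With k distinct code paths already seen, the next new one takes an expected 10/(10-k) runs.
Sum over k = 1,...,9: E = 10/9 + 10/8 + 10/7 + ... + 10/2 + 10/1 = 28.2897.

28.290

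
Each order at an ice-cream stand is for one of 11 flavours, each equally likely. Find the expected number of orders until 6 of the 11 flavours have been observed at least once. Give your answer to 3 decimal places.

With k distinct flavours already seen, the next new one arrives after an expected 11/(11-k) orders.
Sum over k = 0,...,5: E = 11/11 + 11/10 + 11/9 + 11/8 + 11/7 + 11/6 = 8.1020.

8.102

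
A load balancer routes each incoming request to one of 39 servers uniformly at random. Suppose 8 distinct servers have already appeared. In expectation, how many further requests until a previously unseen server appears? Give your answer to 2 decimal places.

1.26

The number of requests until the next new server is geometric with success probability 31/39, so its mean is 39/31.
E = 39/31 = 1.258.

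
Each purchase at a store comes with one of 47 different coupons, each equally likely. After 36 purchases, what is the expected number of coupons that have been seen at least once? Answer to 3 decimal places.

For each coupon, P(seen in 36 purchases) = 1 - (46/47)^36 = 0.5389.
By linearity of expectation, E[distinct seen] = 47·(1 - (46/47)^36) = 25.3301.

25.330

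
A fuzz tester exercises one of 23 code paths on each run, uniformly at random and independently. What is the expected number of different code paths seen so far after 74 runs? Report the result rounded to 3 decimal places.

22.143

For each code path, P(seen in 74 runs) = 1 - (22/23)^74 = 0.9627.
By linearity of expectation, E[distinct seen] = 23·(1 - (22/23)^74) = 22.1427.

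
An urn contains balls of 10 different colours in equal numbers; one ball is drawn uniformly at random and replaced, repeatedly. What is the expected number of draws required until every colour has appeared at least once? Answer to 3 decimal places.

After k distinct colours have appeared, the next draw gives a new one with probability (10-k)/10, so the expected wait for the (k+1)-th is 10/(10-k).
E[T] = 10/10 + 10/9 + 10/8 + ... + 10/2 + 10/1 = 10·H_{10}.
H_{10} = 2.9290, so E[T] = 29.2897.

29.290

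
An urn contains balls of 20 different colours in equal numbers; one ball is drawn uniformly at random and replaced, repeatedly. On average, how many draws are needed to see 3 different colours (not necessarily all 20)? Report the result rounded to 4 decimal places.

3.1637

With k distinct colours already seen, the next new one arrives after an expected 20/(20-k) draws.
Sum over k = 0,...,2: E = 20/20 + 20/19 + 20/18 = 3.16374.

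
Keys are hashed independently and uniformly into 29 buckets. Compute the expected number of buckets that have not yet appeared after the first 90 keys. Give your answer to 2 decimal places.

For each bucket, P(unseen after 90) = (28/29)^90 = 0.043.
By linearity of expectation, E[unseen] = 29·(28/29)^90 = 1.233.

1.23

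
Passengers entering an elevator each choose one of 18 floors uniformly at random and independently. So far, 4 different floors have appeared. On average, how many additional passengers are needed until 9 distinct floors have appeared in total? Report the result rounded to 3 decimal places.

From k distinct to k+1 distinct takes on average 18/(18-k) passengers.
Sum over k = 4,...,8: E = 18/14 + 18/13 + 18/12 + 18/11 + 18/10 = 7.6067.

7.607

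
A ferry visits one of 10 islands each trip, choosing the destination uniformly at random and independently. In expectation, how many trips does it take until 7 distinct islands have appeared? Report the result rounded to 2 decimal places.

Going from k to k+1 distinct takes a geometric number of trips with mean 10/(10-k).
Sum over k = 0,...,6: E = 10/10 + 10/9 + 10/8 + ... + 10/5 + 10/4 = 10.956.

10.96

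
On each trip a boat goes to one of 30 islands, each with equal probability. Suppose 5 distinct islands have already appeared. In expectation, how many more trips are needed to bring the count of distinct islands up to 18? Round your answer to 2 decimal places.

The wait to go from k to k+1 distinct islands is geometric with mean 30/(30-k).
Sum over k = 5,...,17: E = 30/25 + 30/24 + 30/23 + ... + 30/14 + 30/13 = 21.382.

21.38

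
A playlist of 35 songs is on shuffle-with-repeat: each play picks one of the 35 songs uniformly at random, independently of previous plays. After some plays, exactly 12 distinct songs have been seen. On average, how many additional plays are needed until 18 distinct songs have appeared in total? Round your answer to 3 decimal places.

10.316

The wait to go from k to k+1 distinct songs is geometric with mean 35/(35-k).
Sum over k = 12,...,17: E = 35/23 + 35/22 + 35/21 + 35/20 + 35/19 + 35/18 = 10.3159.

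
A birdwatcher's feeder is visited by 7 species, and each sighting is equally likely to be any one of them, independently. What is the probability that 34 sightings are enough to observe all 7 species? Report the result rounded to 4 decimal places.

By inclusion–exclusion over which species are missing,
P(all seen) = Σ_{j=0}^{7} (-1)^j C(7,j)((7-j)/7)^34
= 1.00000 - 0.03706 + 0.00023 - 0.00000 + 0.00000 - 0.00000 + 0.00000 - 0.00000
= 0.96317.

0.9632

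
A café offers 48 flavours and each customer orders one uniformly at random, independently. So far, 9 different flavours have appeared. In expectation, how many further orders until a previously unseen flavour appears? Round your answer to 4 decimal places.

Each order yields a new flavour with probability (48-9)/48 = 39/48, so the wait is geometric with mean 48/39.
E = 48/39 = 1.23077.

1.2308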